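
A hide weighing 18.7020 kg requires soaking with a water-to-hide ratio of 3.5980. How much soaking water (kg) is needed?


Formula: Water = hide_weight * ratio
Substituting: Water = 18.7020 * 3.5980
Result: 67.2898 kg


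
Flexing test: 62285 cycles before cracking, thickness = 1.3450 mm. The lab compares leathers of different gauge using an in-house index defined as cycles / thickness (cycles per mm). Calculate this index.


Formula: Index = cycles / thickness
Substituting: Index = 62285 / 1.3450
Result: 46308.5502 cycles/mm


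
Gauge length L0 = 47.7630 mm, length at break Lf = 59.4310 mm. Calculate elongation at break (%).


Formula: Elongation = (Lf - L0) / L0 * 100
Substituting: Elongation = (59.4310 - 47.7630) / 47.7630 * 100
Result: 24.4290 %


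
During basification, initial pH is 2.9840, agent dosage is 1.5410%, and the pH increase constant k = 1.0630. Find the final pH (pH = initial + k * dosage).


Formula: pH_final = pH_initial + k * base_pct
Substituting: pH_final = 2.9840 + 1.0630 * 1.5410
Result: 4.6221


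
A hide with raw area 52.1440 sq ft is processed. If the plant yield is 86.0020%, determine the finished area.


Formula: finished = raw * yield / 100
Substituting: finished = 52.1440 * 86.0020 / 100
Result: 44.8449 sq ft


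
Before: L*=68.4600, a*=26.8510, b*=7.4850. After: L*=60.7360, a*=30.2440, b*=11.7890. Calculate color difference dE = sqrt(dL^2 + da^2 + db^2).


dL = -7.7240, da = 3.3930, db = 4.3040
dE = sqrt((-7.7240)^2 + 3.3930^2 + 4.3040^2) = 9.4709


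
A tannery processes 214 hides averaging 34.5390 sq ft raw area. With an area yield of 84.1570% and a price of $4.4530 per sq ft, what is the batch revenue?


Raw_total = N * avg_area = 214 * 34.5390 = 7391.3460 sq ft
Finished = Raw_total * yield / 100 = 7391.3460 * 84.1570 / 100 = 6220.3351 sq ft
Value = Finished * price = 6220.3351 * 4.4530 = 27699.1520 $


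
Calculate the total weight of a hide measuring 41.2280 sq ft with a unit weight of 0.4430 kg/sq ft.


Formula: Weight = area * weight_per_sqft
Substituting: Weight = 41.2280 * 0.4430
Result: 18.2640 kg


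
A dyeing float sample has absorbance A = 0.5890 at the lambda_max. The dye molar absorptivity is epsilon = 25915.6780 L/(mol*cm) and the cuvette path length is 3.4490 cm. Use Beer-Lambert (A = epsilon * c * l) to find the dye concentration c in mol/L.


Formula: c = A / (epsilon * l)
Substituting: c = 0.5890 / (25915.6780 * 3.4490)
Result: 6.5896e-06 mol/L


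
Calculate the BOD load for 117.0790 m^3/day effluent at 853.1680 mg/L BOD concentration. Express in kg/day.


Formula: BOD_load = volume * conc / 1000
Substituting: BOD_load = 117.0790 * 853.1680 / 1000
Result: 99.8881 kg/day


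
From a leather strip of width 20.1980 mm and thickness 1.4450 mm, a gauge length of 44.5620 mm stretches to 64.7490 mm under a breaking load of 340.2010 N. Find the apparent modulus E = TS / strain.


TS = F / (w * t) = 340.2010 / (20.1980 * 1.4450) = 11.6563 N/mm^2
strain = (Lf - L0) / L0 = (64.7490 - 44.5620) / 44.5620 = 0.4530
E = TS / strain = 11.6563 / 0.4530 = 25.7307 N/mm^2


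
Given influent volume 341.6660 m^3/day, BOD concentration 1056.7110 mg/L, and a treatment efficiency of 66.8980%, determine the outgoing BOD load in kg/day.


Load_in = volume * conc / 1000 = 341.6660 * 1056.7110 / 1000 = 361.0422 kg/day
Removed = Load_in * eff / 100 = 361.0422 * 66.8980 / 100 = 241.5300 kg/day
Load_out = Load_in - Removed = 361.0422 - 241.5300 = 119.5122 kg/day


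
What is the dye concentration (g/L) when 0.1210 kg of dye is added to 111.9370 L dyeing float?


Formula: Conc = dye_mass(kg) / volume(L) * 1000
Substituting: Conc = 0.1210 / 111.9370 * 1000
Result: 1.0810 g/L


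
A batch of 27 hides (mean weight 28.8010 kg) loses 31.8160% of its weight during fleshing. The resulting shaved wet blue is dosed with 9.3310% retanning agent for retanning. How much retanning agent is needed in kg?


Total_raw = N * avg_wt = 27 * 28.8010 = 777.6270 kg
Substrate = Total_raw * (1 - loss/100) = 777.6270 * (1 - 31.8160/100) = 530.2172 kg
Retan = Substrate * pct / 100 = 530.2172 * 9.3310 / 100 = 49.4746 kg


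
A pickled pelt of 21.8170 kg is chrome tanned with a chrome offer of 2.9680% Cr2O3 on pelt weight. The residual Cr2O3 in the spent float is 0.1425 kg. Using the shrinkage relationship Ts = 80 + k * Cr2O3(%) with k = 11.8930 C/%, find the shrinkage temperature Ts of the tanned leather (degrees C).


Offered = pelt * offer_pct / 100 = 21.8170 * 2.9680 / 100 = 0.6475 kg
Uptake = offered - residual = 0.6475 - 0.1425 = 0.5050 kg
Cr2O3% on pelt = uptake / pelt * 100 = 0.5050 / 21.8170 * 100 = 2.3148 %
Ts = 80 + k * Cr2O3% = 80 + 11.8930 * 2.3148 = 107.5304 C


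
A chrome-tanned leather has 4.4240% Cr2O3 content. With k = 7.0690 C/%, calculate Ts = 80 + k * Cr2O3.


Formula: Ts = 80 + k * Cr2O3
Substituting: Ts = 80 + 7.0690 * 4.4240
Result: 111.2733 C


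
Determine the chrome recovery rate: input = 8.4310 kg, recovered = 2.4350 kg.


Formula: Recovery = recovered / input * 100
Substituting: Recovery = 2.4350 / 8.4310 * 100
Result: 28.8815 %


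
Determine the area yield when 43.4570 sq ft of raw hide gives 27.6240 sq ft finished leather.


Formula: Yield = finished / raw * 100
Substituting: Yield = 27.6240 / 43.4570 * 100
Result: 63.5663 %


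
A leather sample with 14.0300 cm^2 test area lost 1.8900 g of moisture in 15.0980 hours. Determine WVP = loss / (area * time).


Formula: WVP = loss / (area * time)
Substituting: WVP = 1.8900 / (14.0300 * 15.0980)
Result: 0.00892246 g/(cm^2*hr)


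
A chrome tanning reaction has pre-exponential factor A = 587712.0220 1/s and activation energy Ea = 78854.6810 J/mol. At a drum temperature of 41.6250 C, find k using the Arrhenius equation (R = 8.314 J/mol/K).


T_K = T_C + 273.15 = 41.6250 + 273.15 = 314.7750 K
exponent = -Ea / (R * T_K) = -78854.6810 / (8.314 * 314.7750) = -30.1313
k = A * exp(exponent) = 587712.0220 * exp(-30.1313) = 4.8231e-08 1/s


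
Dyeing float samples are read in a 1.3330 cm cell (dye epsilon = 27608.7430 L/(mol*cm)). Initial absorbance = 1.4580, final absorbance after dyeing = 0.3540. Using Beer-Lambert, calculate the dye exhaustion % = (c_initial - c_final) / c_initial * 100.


c_initial = A_i / (epsilon * l) = 1.4580 / (27608.7430 * 1.3330) = 3.9617e-05 mol/L
c_final = A_f / (epsilon * l) = 0.3540 / (27608.7430 * 1.3330) = 9.6189e-06 mol/L
Exhaustion = (c_initial - c_final) / c_initial * 100 = (3.9617e-05 - 9.6189e-06) / 3.9617e-05 * 100 = 75.7202 %


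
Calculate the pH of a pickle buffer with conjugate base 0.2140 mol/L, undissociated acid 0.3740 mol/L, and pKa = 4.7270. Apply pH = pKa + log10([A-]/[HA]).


ratio = [A-] / [HA] = 0.2140 / 0.3740 = 0.5722
log10(ratio) = -0.2425
pH = pKa + log10(ratio) = 4.7270 - 0.2425 = 4.4845


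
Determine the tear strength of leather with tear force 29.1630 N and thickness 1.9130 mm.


Formula: Tear strength = force / thickness
Substituting: Tear strength = 29.1630 / 1.9130
Result: 15.2446 N/mm


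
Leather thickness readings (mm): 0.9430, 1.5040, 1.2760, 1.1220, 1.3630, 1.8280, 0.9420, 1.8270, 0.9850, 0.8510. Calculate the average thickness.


Formula: Average = sum / n
Substituting: Average = 12.6410 / 10
Result: 1.2641 mm


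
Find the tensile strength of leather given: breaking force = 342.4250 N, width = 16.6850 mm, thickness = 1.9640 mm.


Formula: TS = force / (width * thickness)
Substituting: TS = 342.4250 / (16.6850 * 1.9640)
Result: 10.4496 N/mm^2


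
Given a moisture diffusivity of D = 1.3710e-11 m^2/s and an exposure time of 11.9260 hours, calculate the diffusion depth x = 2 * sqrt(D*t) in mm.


t = 11.9260 hr * 3600 = 42933.6000 s
D * t = 1.3710e-11 * 42933.6000 = 5.8862e-07
x = 2 * sqrt(D*t) = 2 * sqrt(5.8862e-07) = 0.00153443 m = 1.5344 mm


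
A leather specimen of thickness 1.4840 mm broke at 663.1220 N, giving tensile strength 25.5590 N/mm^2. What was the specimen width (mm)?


Formula: w = F / (TS * t)
Substituting: w = 663.1220 / (25.5590 * 1.4840)
Result: 17.4830 mm


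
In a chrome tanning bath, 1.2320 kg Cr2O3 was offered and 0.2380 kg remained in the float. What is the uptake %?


Formula: Uptake = (offered - residual) / offered * 100
Substituting: Uptake = (1.2320 - 0.2380) / 1.2320 * 100
Result: 80.6818 %


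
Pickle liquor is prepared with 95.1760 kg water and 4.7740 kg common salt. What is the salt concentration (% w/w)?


Formula: Conc = salt / (water + salt) * 100
Substituting: Conc = 4.7740 / (95.1760 + 4.7740) * 100
Result: 4.7764 %


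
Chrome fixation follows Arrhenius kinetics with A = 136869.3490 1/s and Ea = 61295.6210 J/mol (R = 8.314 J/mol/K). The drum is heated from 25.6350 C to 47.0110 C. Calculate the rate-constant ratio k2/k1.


T1 = 25.6350 + 273.15 = 298.7850 K; T2 = 47.0110 + 273.15 = 320.1610 K
k1 = A * exp(-Ea/(R*T1)) = 136869.3490 * exp(-61295.6210/(8.314*298.7850)) = 2.6303e-06 1/s
k2 = A * exp(-Ea/(R*T2)) = 136869.3490 * exp(-61295.6210/(8.314*320.1610)) = 1.3661e-05 1/s
k2/k1 = 1.3661e-05 / 2.6303e-06 = 5.1938


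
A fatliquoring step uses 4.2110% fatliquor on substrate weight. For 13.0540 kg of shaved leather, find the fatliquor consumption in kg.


Formula: Fat = substrate * pct / 100
Substituting: Fat = 13.0540 * 4.2110 / 100
Result: 0.5497 kg


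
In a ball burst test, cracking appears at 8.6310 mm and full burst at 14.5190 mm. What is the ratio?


Formula: Ratio = crack / burst
Substituting: Ratio = 8.6310 / 14.5190
Result: 0.5945


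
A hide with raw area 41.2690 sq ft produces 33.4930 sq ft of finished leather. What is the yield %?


Formula: Yield = finished / raw * 100
Substituting: Yield = 33.4930 / 41.2690 * 100
Result: 81.1578 %


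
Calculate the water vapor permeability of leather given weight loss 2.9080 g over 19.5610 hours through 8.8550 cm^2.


Formula: WVP = loss / (area * time)
Substituting: WVP = 2.9080 / (8.8550 * 19.5610)
Result: 0.0167886 g/(cm^2*hr)


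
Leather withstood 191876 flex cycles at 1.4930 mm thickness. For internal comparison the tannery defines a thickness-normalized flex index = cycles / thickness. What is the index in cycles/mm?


Formula: Index = cycles / thickness
Substituting: Index = 191876 / 1.4930
Result: 128517.0797 cycles/mm


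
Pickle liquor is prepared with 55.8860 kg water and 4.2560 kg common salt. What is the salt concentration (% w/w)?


Formula: Conc = salt / (water + salt) * 100
Substituting: Conc = 4.2560 / (55.8860 + 4.2560) * 100
Result: 7.0766 %


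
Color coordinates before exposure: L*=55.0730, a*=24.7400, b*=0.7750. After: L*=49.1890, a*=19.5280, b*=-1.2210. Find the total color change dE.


dL = -5.8840, da = -5.2120, db = -1.9960
dE = sqrt((-5.8840)^2 + (-5.2120)^2 + (-1.9960)^2) = 8.1099


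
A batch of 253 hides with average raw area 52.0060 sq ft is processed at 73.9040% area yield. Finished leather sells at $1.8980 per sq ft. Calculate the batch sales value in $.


Raw_total = N * avg_area = 253 * 52.0060 = 13157.5180 sq ft
Finished = Raw_total * yield / 100 = 13157.5180 * 73.9040 / 100 = 9723.9321 sq ft
Value = Finished * price = 9723.9321 * 1.8980 = 18456.0231 $


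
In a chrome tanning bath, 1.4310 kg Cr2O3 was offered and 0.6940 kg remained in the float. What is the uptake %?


Formula: Uptake = (offered - residual) / offered * 100
Substituting: Uptake = (1.4310 - 0.6940) / 1.4310 * 100
Result: 51.5024 %


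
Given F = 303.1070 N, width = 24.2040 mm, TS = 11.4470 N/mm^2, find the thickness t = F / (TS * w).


Formula: t = F / (TS * w)
Substituting: t = 303.1070 / (11.4470 * 24.2040)
Result: 1.0940 mm


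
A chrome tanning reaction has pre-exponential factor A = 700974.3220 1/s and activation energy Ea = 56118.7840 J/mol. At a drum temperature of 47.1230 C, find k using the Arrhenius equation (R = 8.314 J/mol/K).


T_K = T_C + 273.15 = 47.1230 + 273.15 = 320.2730 K
exponent = -Ea / (R * T_K) = -56118.7840 / (8.314 * 320.2730) = -21.0755
k = A * exp(exponent) = 700974.3220 * exp(-21.0755) = 4.9287e-04 1/s


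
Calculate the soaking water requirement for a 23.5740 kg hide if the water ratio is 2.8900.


Formula: Water = hide_weight * ratio
Substituting: Water = 23.5740 * 2.8900
Result: 68.1289 kg


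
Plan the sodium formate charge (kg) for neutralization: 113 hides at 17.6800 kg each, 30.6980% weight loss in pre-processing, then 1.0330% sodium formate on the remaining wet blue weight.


Total_raw = N * avg_wt = 113 * 17.6800 = 1997.8400 kg
Substrate = Total_raw * (1 - loss/100) = 1997.8400 * (1 - 30.6980/100) = 1384.5431 kg
Neutralizer = Substrate * pct / 100 = 1384.5431 * 1.0330 / 100 = 14.3023 kg


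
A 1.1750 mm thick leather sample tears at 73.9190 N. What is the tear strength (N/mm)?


Formula: Tear strength = force / thickness
Substituting: Tear strength = 73.9190 / 1.1750
Result: 62.9098 N/mm


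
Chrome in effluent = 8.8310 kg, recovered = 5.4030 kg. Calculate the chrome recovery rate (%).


Formula: Recovery = recovered / input * 100
Substituting: Recovery = 5.4030 / 8.8310 * 100
Result: 61.1822 %


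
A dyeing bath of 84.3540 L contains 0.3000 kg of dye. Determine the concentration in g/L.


Formula: Conc = dye_mass(kg) / volume(L) * 1000
Substituting: Conc = 0.3000 / 84.3540 * 1000
Result: 3.5564 g/L


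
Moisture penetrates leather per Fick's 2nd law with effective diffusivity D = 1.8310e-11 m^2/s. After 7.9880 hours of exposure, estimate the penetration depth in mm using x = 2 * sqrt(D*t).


t = 7.9880 hr * 3600 = 28756.8000 s
D * t = 1.8310e-11 * 28756.8000 = 5.2654e-07
x = 2 * sqrt(D*t) = 2 * sqrt(5.2654e-07) = 0.00145126 m = 1.4513 mm


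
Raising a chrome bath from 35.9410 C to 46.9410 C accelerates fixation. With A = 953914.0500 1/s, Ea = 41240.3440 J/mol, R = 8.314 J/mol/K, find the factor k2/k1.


T1 = 35.9410 + 273.15 = 309.0910 K; T2 = 46.9410 + 273.15 = 320.0910 K
k1 = A * exp(-Ea/(R*T1)) = 953914.0500 * exp(-41240.3440/(8.314*309.0910)) = 0.1023 1/s
k2 = A * exp(-Ea/(R*T2)) = 953914.0500 * exp(-41240.3440/(8.314*320.0910)) = 0.1776 1/s
k2/k1 = 0.1776 / 0.1023 = 1.7359


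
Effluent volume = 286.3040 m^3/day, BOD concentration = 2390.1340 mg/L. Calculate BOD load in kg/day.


Formula: BOD_load = volume * conc / 1000
Substituting: BOD_load = 286.3040 * 2390.1340 / 1000
Result: 684.3049 kg/day


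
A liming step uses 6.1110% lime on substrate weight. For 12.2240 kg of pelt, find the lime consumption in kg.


Formula: Lime = substrate * pct / 100
Substituting: Lime = 12.2240 * 6.1110 / 100
Result: 0.7470 kg


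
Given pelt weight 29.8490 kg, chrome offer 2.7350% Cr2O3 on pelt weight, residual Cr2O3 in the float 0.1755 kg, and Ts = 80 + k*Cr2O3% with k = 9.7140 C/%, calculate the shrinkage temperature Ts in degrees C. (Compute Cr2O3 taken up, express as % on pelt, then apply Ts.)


Offered = pelt * offer_pct / 100 = 29.8490 * 2.7350 / 100 = 0.8164 kg
Uptake = offered - residual = 0.8164 - 0.1755 = 0.6409 kg
Cr2O3% on pelt = uptake / pelt * 100 = 0.6409 / 29.8490 * 100 = 2.1470 %
Ts = 80 + k * Cr2O3% = 80 + 9.7140 * 2.1470 = 100.8564 C


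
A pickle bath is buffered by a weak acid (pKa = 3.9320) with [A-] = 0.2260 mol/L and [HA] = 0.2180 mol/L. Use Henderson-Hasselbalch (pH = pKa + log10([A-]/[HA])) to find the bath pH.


ratio = [A-] / [HA] = 0.2260 / 0.2180 = 1.0367
log10(ratio) = 0.0156519
pH = pKa + log10(ratio) = 3.9320 + 0.0156519 = 3.9477


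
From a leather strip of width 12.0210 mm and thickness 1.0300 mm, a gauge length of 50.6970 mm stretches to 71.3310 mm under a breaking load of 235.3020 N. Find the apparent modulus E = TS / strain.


TS = F / (w * t) = 235.3020 / (12.0210 * 1.0300) = 19.0041 N/mm^2
strain = (Lf - L0) / L0 = (71.3310 - 50.6970) / 50.6970 = 0.4070
E = TS / strain = 19.0041 / 0.4070 = 46.6924 N/mm^2


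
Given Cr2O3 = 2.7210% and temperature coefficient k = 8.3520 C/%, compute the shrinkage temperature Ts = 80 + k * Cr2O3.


Formula: Ts = 80 + k * Cr2O3
Substituting: Ts = 80 + 8.3520 * 2.7210
Result: 102.7258 C


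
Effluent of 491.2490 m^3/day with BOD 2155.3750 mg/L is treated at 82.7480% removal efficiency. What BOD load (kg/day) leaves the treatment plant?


Load_in = volume * conc / 1000 = 491.2490 * 2155.3750 / 1000 = 1058.8258 kg/day
Removed = Load_in * eff / 100 = 1058.8258 * 82.7480 / 100 = 876.1572 kg/day
Load_out = Load_in - Removed = 1058.8258 - 876.1572 = 182.6686 kg/day


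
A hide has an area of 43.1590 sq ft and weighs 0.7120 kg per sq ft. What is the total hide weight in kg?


Formula: Weight = area * weight_per_sqft
Substituting: Weight = 43.1590 * 0.7120
Result: 30.7292 kg


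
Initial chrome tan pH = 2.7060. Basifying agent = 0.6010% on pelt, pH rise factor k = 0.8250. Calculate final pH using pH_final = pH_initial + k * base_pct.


Formula: pH_final = pH_initial + k * base_pct
Substituting: pH_final = 2.7060 + 0.8250 * 0.6010
Result: 3.2018


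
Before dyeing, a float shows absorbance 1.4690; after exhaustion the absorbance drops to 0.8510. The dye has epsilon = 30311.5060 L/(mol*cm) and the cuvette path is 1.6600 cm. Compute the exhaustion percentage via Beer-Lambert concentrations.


c_initial = A_i / (epsilon * l) = 1.4690 / (30311.5060 * 1.6600) = 2.9195e-05 mol/L
c_final = A_f / (epsilon * l) = 0.8510 / (30311.5060 * 1.6600) = 1.6913e-05 mol/L
Exhaustion = (c_initial - c_final) / c_initial * 100 = (2.9195e-05 - 1.6913e-05) / 2.9195e-05 * 100 = 42.0694 %


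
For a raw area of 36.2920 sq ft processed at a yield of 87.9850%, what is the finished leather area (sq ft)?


Formula: finished = raw * yield / 100
Substituting: finished = 36.2920 * 87.9850 / 100
Result: 31.9315 sq ft


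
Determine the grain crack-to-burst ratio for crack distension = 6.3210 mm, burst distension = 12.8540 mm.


Formula: Ratio = crack / burst
Substituting: Ratio = 6.3210 / 12.8540
Result: 0.4918


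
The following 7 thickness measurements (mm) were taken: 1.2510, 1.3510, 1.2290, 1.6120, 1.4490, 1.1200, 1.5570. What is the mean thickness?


Formula: Average = sum / n
Substituting: Average = 9.5690 / 7
Result: 1.3670 mm


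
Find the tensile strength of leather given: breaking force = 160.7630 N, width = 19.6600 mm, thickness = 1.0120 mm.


Formula: TS = force / (width * thickness)
Substituting: TS = 160.7630 / (19.6600 * 1.0120)
Result: 8.0802 N/mm^2


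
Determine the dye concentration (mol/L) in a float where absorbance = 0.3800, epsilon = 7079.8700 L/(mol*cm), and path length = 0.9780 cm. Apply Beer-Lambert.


Formula: c = A / (epsilon * l)
Substituting: c = 0.3800 / (7079.8700 * 0.9780)
Result: 5.4881e-05 mol/L


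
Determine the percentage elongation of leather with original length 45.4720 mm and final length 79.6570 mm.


Formula: Elongation = (Lf - L0) / L0 * 100
Substituting: Elongation = (79.6570 - 45.4720) / 45.4720 * 100
Result: 75.1781 %


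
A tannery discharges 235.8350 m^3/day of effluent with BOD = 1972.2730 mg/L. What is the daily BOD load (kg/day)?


Formula: BOD_load = volume * conc / 1000
Substituting: BOD_load = 235.8350 * 1972.2730 / 1000
Result: 465.1310 kg/day


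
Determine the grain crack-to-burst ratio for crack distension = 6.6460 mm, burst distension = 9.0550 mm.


Formula: Ratio = crack / burst
Substituting: Ratio = 6.6460 / 9.0550
Result: 0.7340


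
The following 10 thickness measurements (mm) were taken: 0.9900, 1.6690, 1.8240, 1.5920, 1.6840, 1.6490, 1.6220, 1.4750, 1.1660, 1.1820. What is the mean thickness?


Formula: Average = sum / n
Substituting: Average = 14.8530 / 10
Result: 1.4853 mm


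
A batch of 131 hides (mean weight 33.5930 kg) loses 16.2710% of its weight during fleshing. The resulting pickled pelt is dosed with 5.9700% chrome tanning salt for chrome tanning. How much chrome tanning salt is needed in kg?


Total_raw = N * avg_wt = 131 * 33.5930 = 4400.6830 kg
Substrate = Total_raw * (1 - loss/100) = 4400.6830 * (1 - 16.2710/100) = 3684.6479 kg
Chrome = Substrate * pct / 100 = 3684.6479 * 5.9700 / 100 = 219.9735 kg


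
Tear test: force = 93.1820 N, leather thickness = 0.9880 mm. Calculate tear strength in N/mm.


Formula: Tear strength = force / thickness
Substituting: Tear strength = 93.1820 / 0.9880
Result: 94.3138 N/mm


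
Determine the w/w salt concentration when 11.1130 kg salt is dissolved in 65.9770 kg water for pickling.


Formula: Conc = salt / (water + salt) * 100
Substituting: Conc = 11.1130 / (65.9770 + 11.1130) * 100
Result: 14.4156 %


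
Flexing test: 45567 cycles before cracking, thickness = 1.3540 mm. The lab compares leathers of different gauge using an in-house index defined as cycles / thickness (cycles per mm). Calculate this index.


Formula: Index = cycles / thickness
Substituting: Index = 45567 / 1.3540
Result: 33653.6189 cycles/mm


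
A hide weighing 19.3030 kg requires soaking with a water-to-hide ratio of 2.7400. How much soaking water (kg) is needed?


Formula: Water = hide_weight * ratio
Substituting: Water = 19.3030 * 2.7400
Result: 52.8902 kg


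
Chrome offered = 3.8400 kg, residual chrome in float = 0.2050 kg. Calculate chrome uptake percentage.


Formula: Uptake = (offered - residual) / offered * 100
Substituting: Uptake = (3.8400 - 0.2050) / 3.8400 * 100
Result: 94.6615 %


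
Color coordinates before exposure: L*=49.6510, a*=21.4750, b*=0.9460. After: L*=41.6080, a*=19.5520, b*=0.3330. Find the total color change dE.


dL = -8.0430, da = -1.9230, db = -0.6130
dE = sqrt((-8.0430)^2 + (-1.9230)^2 + (-0.6130)^2) = 8.2924


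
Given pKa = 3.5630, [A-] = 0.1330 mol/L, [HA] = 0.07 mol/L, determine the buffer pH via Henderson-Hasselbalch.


ratio = [A-] / [HA] = 0.1330 / 0.07 = 1.9000
log10(ratio) = 0.2788
pH = pKa + log10(ratio) = 3.5630 + 0.2788 = 3.8418


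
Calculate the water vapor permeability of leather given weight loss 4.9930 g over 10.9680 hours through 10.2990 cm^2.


Formula: WVP = loss / (area * time)
Substituting: WVP = 4.9930 / (10.2990 * 10.9680)
Result: 0.0442017 g/(cm^2*hr)


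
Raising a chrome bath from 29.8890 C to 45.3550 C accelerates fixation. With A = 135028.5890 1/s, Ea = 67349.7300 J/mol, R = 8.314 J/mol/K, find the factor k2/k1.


T1 = 29.8890 + 273.15 = 303.0390 K; T2 = 45.3550 + 273.15 = 318.5050 K
k1 = A * exp(-Ea/(R*T1)) = 135028.5890 * exp(-67349.7300/(8.314*303.0390)) = 3.3188e-07 1/s
k2 = A * exp(-Ea/(R*T2)) = 135028.5890 * exp(-67349.7300/(8.314*318.5050)) = 1.2154e-06 1/s
k2/k1 = 1.2154e-06 / 3.3188e-07 = 3.6621


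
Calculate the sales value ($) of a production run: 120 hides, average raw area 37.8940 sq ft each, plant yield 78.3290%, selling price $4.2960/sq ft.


Raw_total = N * avg_area = 120 * 37.8940 = 4547.2800 sq ft
Finished = Raw_total * yield / 100 = 4547.2800 * 78.3290 / 100 = 3561.8390 sq ft
Value = Finished * price = 3561.8390 * 4.2960 = 15301.6601 $


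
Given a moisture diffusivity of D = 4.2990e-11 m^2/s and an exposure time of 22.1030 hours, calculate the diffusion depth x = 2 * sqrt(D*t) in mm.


t = 22.1030 hr * 3600 = 79570.8000 s
D * t = 4.2990e-11 * 79570.8000 = 3.4207e-06
x = 2 * sqrt(D*t) = 2 * sqrt(3.4207e-06) = 0.00369905 m = 3.6991 mm


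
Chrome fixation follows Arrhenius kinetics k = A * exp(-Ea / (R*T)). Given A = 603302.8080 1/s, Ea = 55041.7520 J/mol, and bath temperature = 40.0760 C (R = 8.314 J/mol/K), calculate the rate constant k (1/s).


T_K = T_C + 273.15 = 40.0760 + 273.15 = 313.2260 K
exponent = -Ea / (R * T_K) = -55041.7520 / (8.314 * 313.2260) = -21.1361
k = A * exp(exponent) = 603302.8080 * exp(-21.1361) = 3.9926e-04 1/s


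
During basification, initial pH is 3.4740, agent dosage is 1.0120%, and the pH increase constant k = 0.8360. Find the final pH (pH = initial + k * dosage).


Formula: pH_final = pH_initial + k * base_pct
Substituting: pH_final = 3.4740 + 0.8360 * 1.0120
Result: 4.3200


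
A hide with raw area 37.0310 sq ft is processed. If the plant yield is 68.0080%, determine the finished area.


Formula: finished = raw * yield / 100
Substituting: finished = 37.0310 * 68.0080 / 100
Result: 25.1840 sq ft


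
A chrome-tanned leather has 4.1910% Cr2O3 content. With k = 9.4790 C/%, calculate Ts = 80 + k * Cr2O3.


Formula: Ts = 80 + k * Cr2O3
Substituting: Ts = 80 + 9.4790 * 4.1910
Result: 119.7265 C


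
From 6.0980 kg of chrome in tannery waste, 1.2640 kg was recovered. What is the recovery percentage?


Formula: Recovery = recovered / input * 100
Substituting: Recovery = 1.2640 / 6.0980 * 100
Result: 20.7281 %


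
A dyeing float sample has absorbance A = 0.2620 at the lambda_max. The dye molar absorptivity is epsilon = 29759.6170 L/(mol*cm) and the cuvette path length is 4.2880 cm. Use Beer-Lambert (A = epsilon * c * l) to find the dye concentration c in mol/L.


Formula: c = A / (epsilon * l)
Substituting: c = 0.2620 / (29759.6170 * 4.2880)
Result: 2.0531e-06 mol/L


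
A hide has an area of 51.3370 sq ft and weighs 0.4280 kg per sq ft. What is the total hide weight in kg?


Formula: Weight = area * weight_per_sqft
Substituting: Weight = 51.3370 * 0.4280
Result: 21.9722 kg


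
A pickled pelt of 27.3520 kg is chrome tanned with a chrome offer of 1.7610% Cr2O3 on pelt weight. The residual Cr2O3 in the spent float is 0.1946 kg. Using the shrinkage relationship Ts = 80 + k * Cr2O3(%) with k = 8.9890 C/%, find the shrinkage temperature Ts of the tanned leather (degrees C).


Offered = pelt * offer_pct / 100 = 27.3520 * 1.7610 / 100 = 0.4817 kg
Uptake = offered - residual = 0.4817 - 0.1946 = 0.2871 kg
Cr2O3% on pelt = uptake / pelt * 100 = 0.2871 / 27.3520 * 100 = 1.0495 %
Ts = 80 + k * Cr2O3% = 80 + 8.9890 * 1.0495 = 89.4343 C


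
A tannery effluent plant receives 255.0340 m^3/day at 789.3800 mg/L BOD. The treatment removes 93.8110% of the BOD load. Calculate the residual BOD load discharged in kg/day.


Load_in = volume * conc / 1000 = 255.0340 * 789.3800 / 1000 = 201.3187 kg/day
Removed = Load_in * eff / 100 = 201.3187 * 93.8110 / 100 = 188.8591 kg/day
Load_out = Load_in - Removed = 201.3187 - 188.8591 = 12.4596 kg/day


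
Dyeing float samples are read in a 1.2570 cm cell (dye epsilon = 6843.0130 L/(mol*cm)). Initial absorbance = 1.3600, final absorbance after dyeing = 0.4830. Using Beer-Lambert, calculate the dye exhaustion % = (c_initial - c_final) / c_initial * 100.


c_initial = A_i / (epsilon * l) = 1.3600 / (6843.0130 * 1.2570) = 1.5811e-04 mol/L
c_final = A_f / (epsilon * l) = 0.4830 / (6843.0130 * 1.2570) = 5.6152e-05 mol/L
Exhaustion = (c_initial - c_final) / c_initial * 100 = (1.5811e-04 - 5.6152e-05) / 1.5811e-04 * 100 = 64.4853 %


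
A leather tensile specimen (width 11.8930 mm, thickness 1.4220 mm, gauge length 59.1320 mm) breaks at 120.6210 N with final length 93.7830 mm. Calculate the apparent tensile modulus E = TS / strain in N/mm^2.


TS = F / (w * t) = 120.6210 / (11.8930 * 1.4220) = 7.1323 N/mm^2
strain = (Lf - L0) / L0 = (93.7830 - 59.1320) / 59.1320 = 0.5860
E = TS / strain = 7.1323 / 0.5860 = 12.1713 N/mm^2


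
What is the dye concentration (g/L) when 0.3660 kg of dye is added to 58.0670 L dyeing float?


Formula: Conc = dye_mass(kg) / volume(L) * 1000
Substituting: Conc = 0.3660 / 58.0670 * 1000
Result: 6.3031 g/L


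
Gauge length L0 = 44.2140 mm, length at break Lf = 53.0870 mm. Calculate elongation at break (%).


Formula: Elongation = (Lf - L0) / L0 * 100
Substituting: Elongation = (53.0870 - 44.2140) / 44.2140 * 100
Result: 20.0683 %


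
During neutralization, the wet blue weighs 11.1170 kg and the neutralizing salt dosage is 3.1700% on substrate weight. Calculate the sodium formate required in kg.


Formula: Neutralizer = substrate * pct / 100
Substituting: Neutralizer = 11.1170 * 3.1700 / 100
Result: 0.3524 kg


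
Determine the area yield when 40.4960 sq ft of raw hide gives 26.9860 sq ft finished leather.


Formula: Yield = finished / raw * 100
Substituting: Yield = 26.9860 / 40.4960 * 100
Result: 66.6387 %


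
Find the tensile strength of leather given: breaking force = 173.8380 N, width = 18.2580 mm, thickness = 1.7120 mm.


Formula: TS = force / (width * thickness)
Substituting: TS = 173.8380 / (18.2580 * 1.7120)
Result: 5.5614 N/mm^2


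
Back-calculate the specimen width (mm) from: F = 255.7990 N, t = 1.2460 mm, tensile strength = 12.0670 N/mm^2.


Formula: w = F / (TS * t)
Substituting: w = 255.7990 / (12.0670 * 1.2460)
Result: 17.0130 mm


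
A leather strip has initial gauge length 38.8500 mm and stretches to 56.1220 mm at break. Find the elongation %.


Formula: Elongation = (Lf - L0) / L0 * 100
Substituting: Elongation = (56.1220 - 38.8500) / 38.8500 * 100
Result: 44.4582 %


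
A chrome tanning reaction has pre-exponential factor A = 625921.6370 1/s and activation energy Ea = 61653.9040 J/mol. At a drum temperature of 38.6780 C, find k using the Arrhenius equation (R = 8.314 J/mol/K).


T_K = T_C + 273.15 = 38.6780 + 273.15 = 311.8280 K
exponent = -Ea / (R * T_K) = -61653.9040 / (8.314 * 311.8280) = -23.7813
k = A * exp(exponent) = 625921.6370 * exp(-23.7813) = 2.9406e-05 1/s


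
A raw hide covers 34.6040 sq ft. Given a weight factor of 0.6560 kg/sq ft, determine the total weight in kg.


Formula: Weight = area * weight_per_sqft
Substituting: Weight = 34.6040 * 0.6560
Result: 22.7002 kg


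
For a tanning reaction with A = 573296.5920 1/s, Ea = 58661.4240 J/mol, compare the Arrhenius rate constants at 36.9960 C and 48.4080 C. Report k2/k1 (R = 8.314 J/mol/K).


T1 = 36.9960 + 273.15 = 310.1460 K; T2 = 48.4080 + 273.15 = 321.5580 K
k1 = A * exp(-Ea/(R*T1)) = 573296.5920 * exp(-58661.4240/(8.314*310.1460)) = 7.5560e-05 1/s
k2 = A * exp(-Ea/(R*T2)) = 573296.5920 * exp(-58661.4240/(8.314*321.5580)) = 1.6941e-04 1/s
k2/k1 = 1.6941e-04 / 7.5560e-05 = 2.2420


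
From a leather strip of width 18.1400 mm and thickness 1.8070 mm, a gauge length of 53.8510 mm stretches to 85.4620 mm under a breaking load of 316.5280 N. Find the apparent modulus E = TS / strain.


TS = F / (w * t) = 316.5280 / (18.1400 * 1.8070) = 9.6564 N/mm^2
strain = (Lf - L0) / L0 = (85.4620 - 53.8510) / 53.8510 = 0.5870
E = TS / strain = 9.6564 / 0.5870 = 16.4502 N/mm^2


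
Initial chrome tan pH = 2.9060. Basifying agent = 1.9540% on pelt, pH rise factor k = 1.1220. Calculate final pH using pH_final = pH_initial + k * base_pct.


Formula: pH_final = pH_initial + k * base_pct
Substituting: pH_final = 2.9060 + 1.1220 * 1.9540
Result: 5.0984


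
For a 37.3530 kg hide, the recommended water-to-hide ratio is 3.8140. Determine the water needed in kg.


Formula: Water = hide_weight * ratio
Substituting: Water = 37.3530 * 3.8140
Result: 142.4643 kg


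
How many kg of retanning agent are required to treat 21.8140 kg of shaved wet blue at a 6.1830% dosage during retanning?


Formula: Retan = substrate * pct / 100
Substituting: Retan = 21.8140 * 6.1830 / 100
Result: 1.3488 kg


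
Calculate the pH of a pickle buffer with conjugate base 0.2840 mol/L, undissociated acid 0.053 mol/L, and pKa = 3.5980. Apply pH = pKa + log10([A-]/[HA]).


ratio = [A-] / [HA] = 0.2840 / 0.053 = 5.3585
log10(ratio) = 0.7290
pH = pKa + log10(ratio) = 3.5980 + 0.7290 = 4.3270


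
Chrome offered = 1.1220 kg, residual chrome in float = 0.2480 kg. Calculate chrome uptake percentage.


Formula: Uptake = (offered - residual) / offered * 100
Substituting: Uptake = (1.1220 - 0.2480) / 1.1220 * 100
Result: 77.8966 %


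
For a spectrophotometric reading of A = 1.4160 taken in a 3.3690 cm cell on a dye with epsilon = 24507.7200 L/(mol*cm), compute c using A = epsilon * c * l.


Formula: c = A / (epsilon * l)
Substituting: c = 1.4160 / (24507.7200 * 3.3690)
Result: 1.7150e-05 mol/L


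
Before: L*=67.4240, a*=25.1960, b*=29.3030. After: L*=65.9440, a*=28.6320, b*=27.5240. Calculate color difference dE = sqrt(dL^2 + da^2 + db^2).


dL = -1.4800, da = 3.4360, db = -1.7790
dE = sqrt((-1.4800)^2 + 3.4360^2 + (-1.7790)^2) = 4.1426


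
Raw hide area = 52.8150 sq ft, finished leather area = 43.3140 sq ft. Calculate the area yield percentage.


Formula: Yield = finished / raw * 100
Substituting: Yield = 43.3140 / 52.8150 * 100
Result: 82.0108 %


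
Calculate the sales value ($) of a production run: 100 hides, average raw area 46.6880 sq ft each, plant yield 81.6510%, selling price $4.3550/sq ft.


Raw_total = N * avg_area = 100 * 46.6880 = 4668.8000 sq ft
Finished = Raw_total * yield / 100 = 4668.8000 * 81.6510 / 100 = 3812.1219 sq ft
Value = Finished * price = 3812.1219 * 4.3550 = 16601.7908 $


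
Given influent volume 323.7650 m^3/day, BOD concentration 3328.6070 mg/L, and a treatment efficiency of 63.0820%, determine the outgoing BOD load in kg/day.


Load_in = volume * conc / 1000 = 323.7650 * 3328.6070 / 1000 = 1077.6864 kg/day
Removed = Load_in * eff / 100 = 1077.6864 * 63.0820 / 100 = 679.8262 kg/day
Load_out = Load_in - Removed = 1077.6864 - 679.8262 = 397.8603 kg/day


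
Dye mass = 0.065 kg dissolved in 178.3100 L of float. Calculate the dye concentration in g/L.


Formula: Conc = dye_mass(kg) / volume(L) * 1000
Substituting: Conc = 0.065 / 178.3100 * 1000
Result: 0.3645 g/L


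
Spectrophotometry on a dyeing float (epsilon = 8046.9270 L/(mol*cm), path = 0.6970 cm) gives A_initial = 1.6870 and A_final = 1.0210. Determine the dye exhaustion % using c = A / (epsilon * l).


c_initial = A_i / (epsilon * l) = 1.6870 / (8046.9270 * 0.6970) = 3.0078e-04 mol/L
c_final = A_f / (epsilon * l) = 1.0210 / (8046.9270 * 0.6970) = 1.8204e-04 mol/L
Exhaustion = (c_initial - c_final) / c_initial * 100 = (3.0078e-04 - 1.8204e-04) / 3.0078e-04 * 100 = 39.4784 %


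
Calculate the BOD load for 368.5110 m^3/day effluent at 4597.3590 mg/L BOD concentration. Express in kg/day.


Formula: BOD_load = volume * conc / 1000
Substituting: BOD_load = 368.5110 * 4597.3590 / 1000
Result: 1694.1774 kg/day


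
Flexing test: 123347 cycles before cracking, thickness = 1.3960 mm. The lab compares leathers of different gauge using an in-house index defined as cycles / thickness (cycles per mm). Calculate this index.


Formula: Index = cycles / thickness
Substituting: Index = 123347 / 1.3960
Result: 88357.4499 cycles/mm


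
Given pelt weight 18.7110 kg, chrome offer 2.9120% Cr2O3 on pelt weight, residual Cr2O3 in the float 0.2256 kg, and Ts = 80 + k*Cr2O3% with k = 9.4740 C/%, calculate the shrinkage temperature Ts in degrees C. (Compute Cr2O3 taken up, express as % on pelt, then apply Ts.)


Offered = pelt * offer_pct / 100 = 18.7110 * 2.9120 / 100 = 0.5449 kg
Uptake = offered - residual = 0.5449 - 0.2256 = 0.3193 kg
Cr2O3% on pelt = uptake / pelt * 100 = 0.3193 / 18.7110 * 100 = 1.7063 %
Ts = 80 + k * Cr2O3% = 80 + 9.4740 * 1.7063 = 96.1654 C


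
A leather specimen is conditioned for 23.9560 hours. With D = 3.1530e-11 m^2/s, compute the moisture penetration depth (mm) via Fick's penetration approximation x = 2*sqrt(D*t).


t = 23.9560 hr * 3600 = 86241.6000 s
D * t = 3.1530e-11 * 86241.6000 = 2.7192e-06
x = 2 * sqrt(D*t) = 2 * sqrt(2.7192e-06) = 0.003298 m = 3.2980 mm


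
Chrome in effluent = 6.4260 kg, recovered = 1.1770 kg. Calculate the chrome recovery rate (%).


Formula: Recovery = recovered / input * 100
Substituting: Recovery = 1.1770 / 6.4260 * 100
Result: 18.3162 %


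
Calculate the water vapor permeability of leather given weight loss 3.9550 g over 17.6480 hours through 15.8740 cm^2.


Formula: WVP = loss / (area * time)
Substituting: WVP = 3.9550 / (15.8740 * 17.6480)
Result: 0.0141177 g/(cm^2*hr)


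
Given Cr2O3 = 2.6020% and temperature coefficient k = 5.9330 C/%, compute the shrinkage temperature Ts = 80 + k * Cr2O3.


Formula: Ts = 80 + k * Cr2O3
Substituting: Ts = 80 + 5.9330 * 2.6020
Result: 95.4377 C


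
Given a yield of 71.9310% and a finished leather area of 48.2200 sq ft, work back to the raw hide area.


Formula: raw = finished * 100 / yield
Substituting: raw = 48.2200 * 100 / 71.9310
Result: 67.0365 sq ft


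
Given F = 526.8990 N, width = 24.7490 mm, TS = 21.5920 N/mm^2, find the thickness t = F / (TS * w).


Formula: t = F / (TS * w)
Substituting: t = 526.8990 / (21.5920 * 24.7490)
Result: 0.9860 mm


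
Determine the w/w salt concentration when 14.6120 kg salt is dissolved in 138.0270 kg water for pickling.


Formula: Conc = salt / (water + salt) * 100
Substituting: Conc = 14.6120 / (138.0270 + 14.6120) * 100
Result: 9.5729 %


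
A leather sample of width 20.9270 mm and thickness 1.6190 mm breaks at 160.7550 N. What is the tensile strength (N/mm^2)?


Formula: TS = force / (width * thickness)
Substituting: TS = 160.7550 / (20.9270 * 1.6190)
Result: 4.7447 N/mm^2


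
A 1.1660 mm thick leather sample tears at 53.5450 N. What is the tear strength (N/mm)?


Formula: Tear strength = force / thickness
Substituting: Tear strength = 53.5450 / 1.1660
Result: 45.9220 N/mm


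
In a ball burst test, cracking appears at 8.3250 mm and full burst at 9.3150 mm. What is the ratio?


Formula: Ratio = crack / burst
Substituting: Ratio = 8.3250 / 9.3150
Result: 0.8937


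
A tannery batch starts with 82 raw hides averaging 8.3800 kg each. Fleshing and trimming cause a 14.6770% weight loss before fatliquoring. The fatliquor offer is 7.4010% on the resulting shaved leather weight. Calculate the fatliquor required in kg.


Total_raw = N * avg_wt = 82 * 8.3800 = 687.1600 kg
Substrate = Total_raw * (1 - loss/100) = 687.1600 * (1 - 14.6770/100) = 586.3055 kg
Fat = Substrate * pct / 100 = 586.3055 * 7.4010 / 100 = 43.3925 kg


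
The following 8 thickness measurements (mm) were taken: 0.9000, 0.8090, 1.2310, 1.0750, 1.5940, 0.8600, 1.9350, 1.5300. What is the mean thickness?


Formula: Average = sum / n
Substituting: Average = 9.9340 / 8
Result: 1.2418 mm


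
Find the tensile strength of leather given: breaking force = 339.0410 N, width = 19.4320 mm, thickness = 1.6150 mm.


Formula: TS = force / (width * thickness)
Substituting: TS = 339.0410 / (19.4320 * 1.6150)
Result: 10.8034 N/mm^2


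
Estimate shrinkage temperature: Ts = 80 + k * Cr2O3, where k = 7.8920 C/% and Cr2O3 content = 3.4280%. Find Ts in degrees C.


Formula: Ts = 80 + k * Cr2O3
Substituting: Ts = 80 + 7.8920 * 3.4280
Result: 107.0538 C


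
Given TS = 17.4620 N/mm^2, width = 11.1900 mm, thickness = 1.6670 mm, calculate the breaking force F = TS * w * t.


Formula: F = TS * w * t
Substituting: F = 17.4620 * 11.1900 * 1.6670
Result: 325.7314 N


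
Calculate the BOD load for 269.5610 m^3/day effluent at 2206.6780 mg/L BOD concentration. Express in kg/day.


Formula: BOD_load = volume * conc / 1000
Substituting: BOD_load = 269.5610 * 2206.6780 / 1000
Result: 594.8343 kg/day


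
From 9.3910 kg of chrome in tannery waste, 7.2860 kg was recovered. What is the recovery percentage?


Formula: Recovery = recovered / input * 100
Substituting: Recovery = 7.2860 / 9.3910 * 100
Result: 77.5849 %


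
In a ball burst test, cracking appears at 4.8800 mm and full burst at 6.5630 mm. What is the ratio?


Formula: Ratio = crack / burst
Substituting: Ratio = 4.8800 / 6.5630
Result: 0.7436


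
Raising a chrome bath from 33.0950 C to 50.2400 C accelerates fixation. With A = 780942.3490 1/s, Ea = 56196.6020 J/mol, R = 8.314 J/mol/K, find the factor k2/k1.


T1 = 33.0950 + 273.15 = 306.2450 K; T2 = 50.2400 + 273.15 = 323.3900 K
k1 = A * exp(-Ea/(R*T1)) = 780942.3490 * exp(-56196.6020/(8.314*306.2450)) = 2.0282e-04 1/s
k2 = A * exp(-Ea/(R*T2)) = 780942.3490 * exp(-56196.6020/(8.314*323.3900)) = 6.5358e-04 1/s
k2/k1 = 6.5358e-04 / 2.0282e-04 = 3.2225


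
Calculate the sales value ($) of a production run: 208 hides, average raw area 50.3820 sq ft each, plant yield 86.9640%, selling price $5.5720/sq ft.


Raw_total = N * avg_area = 208 * 50.3820 = 10479.4560 sq ft
Finished = Raw_total * yield / 100 = 10479.4560 * 86.9640 / 100 = 9113.3541 sq ft
Value = Finished * price = 9113.3541 * 5.5720 = 50779.6091 $
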